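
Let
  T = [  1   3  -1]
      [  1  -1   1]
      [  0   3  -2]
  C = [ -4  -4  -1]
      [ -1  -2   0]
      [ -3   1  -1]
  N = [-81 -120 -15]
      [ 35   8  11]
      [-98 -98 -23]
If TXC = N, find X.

Left-multiply by T⁻¹ and right-multiply by C⁻¹: X = T⁻¹NC⁻¹.
T has determinant 2; T⁻¹ = [[-1/2, 3/2, 1], [1, -1, -1], [3/2, -3/2, -2]].
C has determinant 3; C⁻¹ = [[2/3, -5/3, -2/3], [-1/3, 1/3, 1/3], [-7/3, 16/3, 4/3]].
T⁻¹N = [[-5, -26, 1], [-18, -30, -3], [22, 4, 7]].
X = (T⁻¹N)C⁻¹ = [[3, 5, -4], [5, 4, -2], [-3, 2, -4]].

X = [[3, 5, -4], [5, 4, -2], [-3, 2, -4]]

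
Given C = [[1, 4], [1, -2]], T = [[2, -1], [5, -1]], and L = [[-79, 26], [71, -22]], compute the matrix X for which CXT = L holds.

X = C⁻¹LT⁻¹ (apply C⁻¹ on the left and T⁻¹ on the right).
det C = -6; the adjugate gives C⁻¹ = [[1/3, 2/3], [1/6, -1/6]].
det T = 3, so T⁻¹ = [[-1/3, 1/3], [-5/3, 2/3]].
C⁻¹L = [[21, -6], [-25, 8]].
X = (C⁻¹L)T⁻¹ = [[3, 3], [-5, -3]].

X = [[3, 3], [-5, -3]]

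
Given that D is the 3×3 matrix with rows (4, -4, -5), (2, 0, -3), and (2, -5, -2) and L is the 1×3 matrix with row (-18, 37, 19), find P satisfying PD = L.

P = [[-3, 2, -5]]

Since D sits to the right of P, P = LD⁻¹.
D has determinant -2; D⁻¹ = [[15/2, -17/2, -6], [1, -1, -1], [5, -6, -4]].
P = LD⁻¹ = [[-18, 37, 19]] · [[15/2, -17/2, -6], [1, -1, -1], [5, -6, -4]] = [[-3, 2, -5]].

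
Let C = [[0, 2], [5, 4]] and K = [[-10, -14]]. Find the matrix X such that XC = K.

Right-multiplying both sides by C⁻¹ gives X = KC⁻¹.
C has determinant -10; C⁻¹ = [[-2/5, 1/5], [1/2, 0]].
X = KC⁻¹ = [[-10, -14]] · [[-2/5, 1/5], [1/2, 0]] = [[-3, -2]].

X = [[-3, -2]]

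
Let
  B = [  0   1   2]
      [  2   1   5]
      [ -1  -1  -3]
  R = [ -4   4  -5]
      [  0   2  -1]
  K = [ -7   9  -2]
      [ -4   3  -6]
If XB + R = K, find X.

X = [[4, -4, -5], [2, -3, -2]]

XB = K − R = [[-3, 5, 3], [-4, 1, -5]].
Since B sits to the right of X, X = (K − R)B⁻¹.
det B = -1, so B⁻¹ = [[-2, -1, -3], [-1, -2, -4], [1, 1, 2]].
X = (K − R)B⁻¹ = [[4, -4, -5], [2, -3, -2]].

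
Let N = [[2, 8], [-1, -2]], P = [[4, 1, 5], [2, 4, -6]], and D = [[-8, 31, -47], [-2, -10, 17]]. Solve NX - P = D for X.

X = [[2, -4, -1], [-1, 5, -5]]

NX = D + P = [[-4, 32, -42], [0, -6, 11]].
Left-multiplying both sides by N⁻¹ gives X = N⁻¹(D + P).
det N = 4; the adjugate gives N⁻¹ = [[-1/2, -2], [1/4, 1/2]].
X = N⁻¹(D + P) = [[2, -4, -1], [-1, 5, -5]].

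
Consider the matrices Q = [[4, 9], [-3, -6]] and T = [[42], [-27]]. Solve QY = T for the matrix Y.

Y = [[-3], [6]]

Left-multiplying both sides by Q⁻¹ gives Y = Q⁻¹T.
det Q = 3; the adjugate gives Q⁻¹ = [[-2, -3], [1, 4/3]].
Y = Q⁻¹T = [[-2, -3], [1, 4/3]] · [[42], [-27]] = [[-3], [6]].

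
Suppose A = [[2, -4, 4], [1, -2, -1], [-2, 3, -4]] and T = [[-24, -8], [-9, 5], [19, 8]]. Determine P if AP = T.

P = [[0, 2], [5, 0], [-1, -3]]

A is on the left of P, so left-multiply by A⁻¹: P = A⁻¹T.
det A = -6, so A⁻¹ = [[-11/6, 2/3, -2], [-1, 0, -1], [1/6, -1/3, 0]].
P = A⁻¹T = [[-11/6, 2/3, -2], [-1, 0, -1], [1/6, -1/3, 0]] · [[-24, -8], [-9, 5], [19, 8]] = [[0, 2], [5, 0], [-1, -3]].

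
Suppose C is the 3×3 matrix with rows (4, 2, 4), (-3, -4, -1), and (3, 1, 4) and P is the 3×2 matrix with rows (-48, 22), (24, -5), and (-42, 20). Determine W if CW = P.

W = [[-6, 5], [0, -3], [-6, 2]]

Left-multiplying both sides by C⁻¹ gives W = C⁻¹P.
det C = -6, so C⁻¹ = [[5/2, 2/3, -7/3], [-3/2, -2/3, 4/3], [-3/2, -1/3, 5/3]].
W = C⁻¹P = [[5/2, 2/3, -7/3], [-3/2, -2/3, 4/3], [-3/2, -1/3, 5/3]] · [[-48, 22], [24, -5], [-42, 20]] = [[-6, 5], [0, -3], [-6, 2]].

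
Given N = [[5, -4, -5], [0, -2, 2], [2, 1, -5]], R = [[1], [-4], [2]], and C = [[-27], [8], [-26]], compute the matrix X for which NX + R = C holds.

NX = C − R = [[-28], [12], [-28]].
N is on the left of X, so left-multiply by N⁻¹: X = N⁻¹(C − R).
det N = 4, so N⁻¹ = [[2, -25/4, -9/2], [1, -15/4, -5/2], [1, -13/4, -5/2]].
X = N⁻¹(C − R) = [[-5], [-3], [3]].

X = [[-5], [-3], [3]]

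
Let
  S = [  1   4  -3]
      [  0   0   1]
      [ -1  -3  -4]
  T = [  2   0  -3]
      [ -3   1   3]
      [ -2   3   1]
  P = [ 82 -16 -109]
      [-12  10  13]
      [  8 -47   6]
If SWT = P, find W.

Isolating W: multiply by S⁻¹ from the left and T⁻¹ from the right, so W = S⁻¹PT⁻¹.
S has determinant -1; S⁻¹ = [[-3, -25, -4], [1, 7, 1], [0, 1, 0]].
det T = 5, so T⁻¹ = [[-8/5, -9/5, 3/5], [-3/5, -4/5, 3/5], [-7/5, -6/5, 2/5]].
S⁻¹P = [[22, -14, -22], [6, 7, -12], [-12, 10, 13]].
W = (S⁻¹P)T⁻¹ = [[4, -2, -4], [3, -2, 3], [-5, -2, 4]].

W = [[4, -2, -4], [3, -2, 3], [-5, -2, 4]]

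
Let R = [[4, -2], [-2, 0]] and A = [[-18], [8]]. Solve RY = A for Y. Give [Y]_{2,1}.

Since R multiplies Y on the left, Y = R⁻¹A.
det R = -4, so R⁻¹ = [[0, -1/2], [-1/2, -1]].
Y = R⁻¹A = [[0, -1/2], [-1/2, -1]] · [[-18], [8]] = [[-4], [1]].

1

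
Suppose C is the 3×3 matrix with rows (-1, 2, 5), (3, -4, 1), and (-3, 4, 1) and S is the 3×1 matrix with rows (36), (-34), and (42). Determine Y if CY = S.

Y = [[-6], [5], [4]]

C is on the left of Y, so left-multiply by C⁻¹: Y = C⁻¹S.
det C = -4; the adjugate gives C⁻¹ = [[2, -9/2, -11/2], [3/2, -7/2, -4], [0, 1/2, 1/2]].
Y = C⁻¹S = [[2, -9/2, -11/2], [3/2, -7/2, -4], [0, 1/2, 1/2]] · [[36], [-34], [42]] = [[-6], [5], [4]].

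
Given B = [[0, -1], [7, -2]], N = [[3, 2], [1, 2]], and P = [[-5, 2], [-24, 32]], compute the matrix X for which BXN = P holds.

Left-multiply by B⁻¹ and right-multiply by N⁻¹: X = B⁻¹PN⁻¹.
B has determinant 7; B⁻¹ = [[-2/7, 1/7], [-1, 0]].
det N = 4, so N⁻¹ = [[1/2, -1/2], [-1/4, 3/4]].
B⁻¹P = [[-2, 4], [5, -2]].
X = (B⁻¹P)N⁻¹ = [[-2, 4], [3, -4]].

X = [[-2, 4], [3, -4]]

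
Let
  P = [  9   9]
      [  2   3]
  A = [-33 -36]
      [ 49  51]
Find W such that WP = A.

W = [[-3, -3], [5, 2]]

Since P sits to the right of W, W = AP⁻¹.
det P = 9; the adjugate gives P⁻¹ = [[1/3, -1], [-2/9, 1]].
W = AP⁻¹ = [[-33, -36], [49, 51]] · [[1/3, -1], [-2/9, 1]] = [[-3, -3], [5, 2]].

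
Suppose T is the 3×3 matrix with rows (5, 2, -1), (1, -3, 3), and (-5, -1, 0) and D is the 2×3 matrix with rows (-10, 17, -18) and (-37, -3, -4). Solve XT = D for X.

X = [[3, -5, 4], [-2, -2, 5]]

Since T sits to the right of X, X = DT⁻¹.
det T = 1; the adjugate gives T⁻¹ = [[3, 1, 3], [-15, -5, -16], [-16, -5, -17]].
X = DT⁻¹ = [[-10, 17, -18], [-37, -3, -4]] · [[3, 1, 3], [-15, -5, -16], [-16, -5, -17]] = [[3, -5, 4], [-2, -2, 5]].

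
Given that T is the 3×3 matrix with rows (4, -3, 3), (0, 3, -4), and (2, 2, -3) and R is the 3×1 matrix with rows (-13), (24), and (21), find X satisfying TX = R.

X = [[2], [4], [-3]]

T is on the left of X, so left-multiply by T⁻¹: X = T⁻¹R.
det T = 2; the adjugate gives T⁻¹ = [[-1/2, -3/2, 3/2], [-4, -9, 8], [-3, -7, 6]].
X = T⁻¹R = [[-1/2, -3/2, 3/2], [-4, -9, 8], [-3, -7, 6]] · [[-13], [24], [21]] = [[2], [4], [-3]].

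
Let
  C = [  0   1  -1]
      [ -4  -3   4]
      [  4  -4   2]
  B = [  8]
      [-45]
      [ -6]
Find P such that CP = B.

P = [[4], [3], [-5]]

C is on the left of P, so left-multiply by C⁻¹: P = C⁻¹B.
det C = -4, so C⁻¹ = [[-5/2, -1/2, -1/4], [-6, -1, -1], [-7, -1, -1]].
P = C⁻¹B = [[-5/2, -1/2, -1/4], [-6, -1, -1], [-7, -1, -1]] · [[8], [-45], [-6]] = [[4], [3], [-5]].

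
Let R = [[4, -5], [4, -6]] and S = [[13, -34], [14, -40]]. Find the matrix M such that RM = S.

R is on the left of M, so left-multiply by R⁻¹: M = R⁻¹S.
R has determinant -4; R⁻¹ = [[3/2, -5/4], [1, -1]].
M = R⁻¹S = [[3/2, -5/4], [1, -1]] · [[13, -34], [14, -40]] = [[2, -1], [-1, 6]].

M = [[2, -1], [-1, 6]]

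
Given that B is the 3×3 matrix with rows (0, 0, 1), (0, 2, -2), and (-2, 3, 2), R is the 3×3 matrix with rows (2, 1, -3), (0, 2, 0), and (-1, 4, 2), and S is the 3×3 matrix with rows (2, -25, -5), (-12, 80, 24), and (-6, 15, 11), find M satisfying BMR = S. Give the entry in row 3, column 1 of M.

Isolating M: multiply by B⁻¹ from the left and R⁻¹ from the right, so M = B⁻¹SR⁻¹.
det B = 4, so B⁻¹ = [[5/2, 3/4, -1/2], [1, 1/2, 0], [1, 0, 0]].
det R = 2; the adjugate gives R⁻¹ = [[2, -7, 3], [0, 1/2, 0], [1, -9/2, 2]].
B⁻¹S = [[-1, -10, 0], [-4, 15, 7], [2, -25, -5]].
M = (B⁻¹S)R⁻¹ = [[-2, 2, -3], [-1, 4, 2], [-1, -4, -4]].

-1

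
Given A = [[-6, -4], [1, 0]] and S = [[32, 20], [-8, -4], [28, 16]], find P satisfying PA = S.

P = [[-5, 2], [1, -2], [-4, 4]]

Right-multiplying both sides by A⁻¹ gives P = SA⁻¹.
det A = 4, so A⁻¹ = [[0, 1], [-1/4, -3/2]].
P = SA⁻¹ = [[32, 20], [-8, -4], [28, 16]] · [[0, 1], [-1/4, -3/2]] = [[-5, 2], [1, -2], [-4, 4]].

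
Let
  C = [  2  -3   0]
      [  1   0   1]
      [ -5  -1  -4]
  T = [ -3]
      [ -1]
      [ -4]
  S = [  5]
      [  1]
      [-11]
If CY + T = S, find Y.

Y = [[1], [-2], [1]]

CY = S − T = [[8], [2], [-7]].
C is on the left of Y, so left-multiply by C⁻¹: Y = C⁻¹(S − T).
det C = 5, so C⁻¹ = [[1/5, -12/5, -3/5], [-1/5, -8/5, -2/5], [-1/5, 17/5, 3/5]].
Y = C⁻¹(S − T) = [[1], [-2], [1]].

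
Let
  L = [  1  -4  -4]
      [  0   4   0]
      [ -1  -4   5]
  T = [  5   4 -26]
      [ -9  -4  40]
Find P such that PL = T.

P = [[-1, -6, -6], [-5, -2, 4]]

Right-multiplying both sides by L⁻¹ gives P = TL⁻¹.
L has determinant 4; L⁻¹ = [[5, 9, 4], [0, 1/4, 0], [1, 2, 1]].
P = TL⁻¹ = [[5, 4, -26], [-9, -4, 40]] · [[5, 9, 4], [0, 1/4, 0], [1, 2, 1]] = [[-1, -6, -6], [-5, -2, 4]].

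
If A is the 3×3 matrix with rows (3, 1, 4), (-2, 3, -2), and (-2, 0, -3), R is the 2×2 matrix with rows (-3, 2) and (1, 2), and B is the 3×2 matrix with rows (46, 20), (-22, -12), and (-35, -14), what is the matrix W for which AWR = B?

Isolating W: multiply by A⁻¹ from the left and R⁻¹ from the right, so W = A⁻¹BR⁻¹.
A has determinant -5; A⁻¹ = [[9/5, -3/5, 14/5], [2/5, 1/5, 2/5], [-6/5, 2/5, -11/5]].
R has determinant -8; R⁻¹ = [[-1/4, 1/4], [1/8, 3/8]].
A⁻¹B = [[-2, 4], [0, 0], [13, 2]].
W = (A⁻¹B)R⁻¹ = [[1, 1], [0, 0], [-3, 4]].

W = [[1, 1], [0, 0], [-3, 4]]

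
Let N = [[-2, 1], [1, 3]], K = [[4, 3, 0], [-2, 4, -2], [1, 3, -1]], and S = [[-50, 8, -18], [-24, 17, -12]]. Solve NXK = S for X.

X = [[5, -1, -4], [-2, 3, 0]]

Left-multiply by N⁻¹ and right-multiply by K⁻¹: X = N⁻¹SK⁻¹.
N has determinant -7; N⁻¹ = [[-3/7, 1/7], [1/7, 2/7]].
K has determinant -4; K⁻¹ = [[-1/2, -3/4, 3/2], [1, 1, -2], [5/2, 9/4, -11/2]].
N⁻¹S = [[18, -1, 6], [-14, 6, -6]].
X = (N⁻¹S)K⁻¹ = [[5, -1, -4], [-2, 3, 0]].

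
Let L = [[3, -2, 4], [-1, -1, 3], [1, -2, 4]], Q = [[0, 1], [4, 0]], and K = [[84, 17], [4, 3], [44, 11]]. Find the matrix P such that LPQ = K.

P = [[3, 5], [0, 3], [2, 3]]

Left-multiply by L⁻¹ and right-multiply by Q⁻¹: P = L⁻¹KQ⁻¹.
det L = 4; the adjugate gives L⁻¹ = [[1/2, 0, -1/2], [7/4, 2, -13/4], [3/4, 1, -5/4]].
det Q = -4; the adjugate gives Q⁻¹ = [[0, 1/4], [1, 0]].
L⁻¹K = [[20, 3], [12, 0], [12, 2]].
P = (L⁻¹K)Q⁻¹ = [[3, 5], [0, 3], [2, 3]].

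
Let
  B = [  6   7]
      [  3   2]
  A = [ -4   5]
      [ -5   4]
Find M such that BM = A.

Left-multiplying both sides by B⁻¹ gives M = B⁻¹A.
det B = -9, so B⁻¹ = [[-2/9, 7/9], [1/3, -2/3]].
M = B⁻¹A = [[-2/9, 7/9], [1/3, -2/3]] · [[-4, 5], [-5, 4]] = [[-3, 2], [2, -1]].

M = [[-3, 2], [2, -1]]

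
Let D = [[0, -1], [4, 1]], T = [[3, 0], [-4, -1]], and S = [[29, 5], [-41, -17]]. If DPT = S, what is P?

P = D⁻¹ST⁻¹ (apply D⁻¹ on the left and T⁻¹ on the right).
det D = 4, so D⁻¹ = [[1/4, 1/4], [-1, 0]].
T has determinant -3; T⁻¹ = [[1/3, 0], [-4/3, -1]].
D⁻¹S = [[-3, -3], [-29, -5]].
P = (D⁻¹S)T⁻¹ = [[3, 3], [-3, 5]].

P = [[3, 3], [-3, 5]]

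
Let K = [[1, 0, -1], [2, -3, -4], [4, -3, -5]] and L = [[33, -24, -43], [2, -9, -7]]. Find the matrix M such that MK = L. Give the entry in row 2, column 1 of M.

-6

Right-multiplying both sides by K⁻¹ gives M = LK⁻¹.
det K = -3, so K⁻¹ = [[-1, -1, 1], [2, 1/3, -2/3], [-2, -1, 1]].
M = LK⁻¹ = [[33, -24, -43], [2, -9, -7]] · [[-1, -1, 1], [2, 1/3, -2/3], [-2, -1, 1]] = [[5, 2, 6], [-6, 2, 1]].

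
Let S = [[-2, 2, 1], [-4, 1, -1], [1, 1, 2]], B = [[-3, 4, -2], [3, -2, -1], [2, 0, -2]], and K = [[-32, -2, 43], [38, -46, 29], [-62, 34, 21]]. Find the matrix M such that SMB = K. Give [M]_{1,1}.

5

Left-multiply by S⁻¹ and right-multiply by B⁻¹: M = S⁻¹KB⁻¹.
det S = 3, so S⁻¹ = [[1, -1, -1], [7/3, -5/3, -2], [-5/3, 4/3, 2]].
det B = -4, so B⁻¹ = [[-1, -2, 2], [-1, -5/2, 9/4], [-1, -2, 3/2]].
S⁻¹K = [[-8, 10, -7], [-14, 4, 10], [-20, 10, 9]].
M = (S⁻¹K)B⁻¹ = [[5, 5, -4], [0, -2, -4], [1, -3, -4]].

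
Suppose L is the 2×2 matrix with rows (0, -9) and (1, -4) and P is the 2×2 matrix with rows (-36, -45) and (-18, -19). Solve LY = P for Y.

Since L multiplies Y on the left, Y = L⁻¹P.
L has determinant 9; L⁻¹ = [[-4/9, 1], [-1/9, 0]].
Y = L⁻¹P = [[-4/9, 1], [-1/9, 0]] · [[-36, -45], [-18, -19]] = [[-2, 1], [4, 5]].

Y = [[-2, 1], [4, 5]]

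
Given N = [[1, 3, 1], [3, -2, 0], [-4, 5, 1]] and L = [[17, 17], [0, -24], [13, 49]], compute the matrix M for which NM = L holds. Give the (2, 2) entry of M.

6

Since N multiplies M on the left, M = N⁻¹L.
det N = -4, so N⁻¹ = [[1/2, -1/2, -1/2], [3/4, -5/4, -3/4], [-7/4, 17/4, 11/4]].
M = N⁻¹L = [[1/2, -1/2, -1/2], [3/4, -5/4, -3/4], [-7/4, 17/4, 11/4]] · [[17, 17], [0, -24], [13, 49]] = [[2, -4], [3, 6], [6, 3]].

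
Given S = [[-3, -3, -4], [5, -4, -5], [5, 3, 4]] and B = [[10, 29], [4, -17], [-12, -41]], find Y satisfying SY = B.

Left-multiplying both sides by S⁻¹ gives Y = S⁻¹B.
det S = -2; the adjugate gives S⁻¹ = [[1/2, 0, 1/2], [45/2, -4, 35/2], [-35/2, 3, -27/2]].
Y = S⁻¹B = [[1/2, 0, 1/2], [45/2, -4, 35/2], [-35/2, 3, -27/2]] · [[10, 29], [4, -17], [-12, -41]] = [[-1, -6], [-1, 3], [-1, -5]].

Y = [[-1, -6], [-1, 3], [-1, -5]]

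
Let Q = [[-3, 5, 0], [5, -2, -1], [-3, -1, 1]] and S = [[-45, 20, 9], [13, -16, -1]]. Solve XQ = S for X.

Right-multiplying both sides by Q⁻¹ gives X = SQ⁻¹.
det Q = -1, so Q⁻¹ = [[3, 5, 5], [2, 3, 3], [11, 18, 19]].
X = SQ⁻¹ = [[-45, 20, 9], [13, -16, -1]] · [[3, 5, 5], [2, 3, 3], [11, 18, 19]] = [[4, -3, 6], [-4, -1, -2]].

X = [[4, -3, 6], [-4, -1, -2]]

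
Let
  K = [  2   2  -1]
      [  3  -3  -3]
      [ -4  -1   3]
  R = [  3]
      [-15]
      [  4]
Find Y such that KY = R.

Y = [[-1], [3], [1]]

Left-multiplying both sides by K⁻¹ gives Y = K⁻¹R.
det K = -3, so K⁻¹ = [[4, 5/3, 3], [-1, -2/3, -1], [5, 2, 4]].
Y = K⁻¹R = [[4, 5/3, 3], [-1, -2/3, -1], [5, 2, 4]] · [[3], [-15], [4]] = [[-1], [3], [1]].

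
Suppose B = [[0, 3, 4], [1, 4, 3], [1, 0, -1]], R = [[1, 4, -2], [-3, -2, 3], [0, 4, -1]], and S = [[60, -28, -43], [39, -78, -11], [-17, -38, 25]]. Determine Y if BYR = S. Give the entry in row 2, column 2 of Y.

Left-multiply by B⁻¹ and right-multiply by R⁻¹: Y = B⁻¹SR⁻¹.
det B = -4; the adjugate gives B⁻¹ = [[1, -3/4, 7/4], [-1, 1, -1], [1, -3/4, 3/4]].
det R = 2; the adjugate gives R⁻¹ = [[-5, -2, 4], [-3/2, -1/2, 3/2], [-6, -2, 5]].
B⁻¹S = [[1, -36, 9], [-4, -12, 7], [18, 2, -16]].
Y = (B⁻¹S)R⁻¹ = [[-5, -2, -5], [-4, 0, 1], [3, -5, -5]].

0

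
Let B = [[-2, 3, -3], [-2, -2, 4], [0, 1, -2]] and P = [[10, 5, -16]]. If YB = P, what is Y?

Y = [[-2, -3, 5]]

Since B sits to the right of Y, Y = PB⁻¹.
B has determinant -6; B⁻¹ = [[0, -1/2, -1], [2/3, -2/3, -7/3], [1/3, -1/3, -5/3]].
Y = PB⁻¹ = [[10, 5, -16]] · [[0, -1/2, -1], [2/3, -2/3, -7/3], [1/3, -1/3, -5/3]] = [[-2, -3, 5]].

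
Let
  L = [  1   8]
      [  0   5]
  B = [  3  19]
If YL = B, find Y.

L is on the right of Y, so right-multiply by L⁻¹: Y = BL⁻¹.
det L = 5; the adjugate gives L⁻¹ = [[1, -8/5], [0, 1/5]].
Y = BL⁻¹ = [[3, 19]] · [[1, -8/5], [0, 1/5]] = [[3, -1]].

Y = [[3, -1]]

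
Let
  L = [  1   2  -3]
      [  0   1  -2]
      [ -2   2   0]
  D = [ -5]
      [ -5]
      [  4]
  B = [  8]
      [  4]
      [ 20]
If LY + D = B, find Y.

LY = B − D = [[13], [9], [16]].
L is on the left of Y, so left-multiply by L⁻¹: Y = L⁻¹(B − D).
L has determinant 6; L⁻¹ = [[2/3, -1, -1/6], [2/3, -1, 1/3], [1/3, -1, 1/6]].
Y = L⁻¹(B − D) = [[-3], [5], [-2]].

Y = [[-3], [5], [-2]]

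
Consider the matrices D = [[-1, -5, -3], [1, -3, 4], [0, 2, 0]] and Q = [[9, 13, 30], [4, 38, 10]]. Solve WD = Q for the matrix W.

Since D sits to the right of W, W = QD⁻¹.
D has determinant 2; D⁻¹ = [[-4, -3, -29/2], [0, 0, 1/2], [1, 1, 4]].
W = QD⁻¹ = [[9, 13, 30], [4, 38, 10]] · [[-4, -3, -29/2], [0, 0, 1/2], [1, 1, 4]] = [[-6, 3, -4], [-6, -2, 1]].

W = [[-6, 3, -4], [-6, -2, 1]]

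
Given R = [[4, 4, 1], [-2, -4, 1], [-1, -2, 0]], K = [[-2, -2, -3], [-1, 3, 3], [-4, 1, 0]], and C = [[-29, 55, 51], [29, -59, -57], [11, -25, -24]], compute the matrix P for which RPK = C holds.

P = R⁻¹CK⁻¹ (apply R⁻¹ on the left and K⁻¹ on the right).
R has determinant 4; R⁻¹ = [[1/2, -1/2, 2], [-1/4, 1/4, -3/2], [0, 1, -2]].
det K = -3, so K⁻¹ = [[1, 1, -1], [4, 4, -3], [-11/3, -10/3, 8/3]].
R⁻¹C = [[-7, 7, 6], [-2, 9, 9], [7, -9, -9]].
P = (R⁻¹C)K⁻¹ = [[-1, 1, 2], [1, 4, -1], [4, 1, -4]].

P = [[-1, 1, 2], [1, 4, -1], [4, 1, -4]]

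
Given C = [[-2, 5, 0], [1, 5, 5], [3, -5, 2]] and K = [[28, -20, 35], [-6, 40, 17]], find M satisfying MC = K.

M = [[-4, 5, 5], [6, 3, 1]]

C is on the right of M, so right-multiply by C⁻¹: M = KC⁻¹.
det C = -5, so C⁻¹ = [[-7, 2, -5], [-13/5, 4/5, -2], [4, -1, 3]].
M = KC⁻¹ = [[28, -20, 35], [-6, 40, 17]] · [[-7, 2, -5], [-13/5, 4/5, -2], [4, -1, 3]] = [[-4, 5, 5], [6, 3, 1]].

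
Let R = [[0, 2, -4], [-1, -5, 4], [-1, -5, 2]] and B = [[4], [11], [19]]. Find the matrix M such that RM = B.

M = [[3], [-6], [-4]]

R is on the left of M, so left-multiply by R⁻¹: M = R⁻¹B.
R has determinant -4; R⁻¹ = [[-5/2, -4, 3], [1/2, 1, -1], [0, 1/2, -1/2]].
M = R⁻¹B = [[-5/2, -4, 3], [1/2, 1, -1], [0, 1/2, -1/2]] · [[4], [11], [19]] = [[3], [-6], [-4]].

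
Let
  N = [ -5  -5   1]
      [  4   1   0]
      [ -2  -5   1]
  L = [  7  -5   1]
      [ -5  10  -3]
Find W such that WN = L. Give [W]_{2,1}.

-3

Right-multiplying both sides by N⁻¹ gives W = LN⁻¹.
N has determinant -3; N⁻¹ = [[-1/3, 0, 1/3], [4/3, 1, -4/3], [6, 5, -5]].
W = LN⁻¹ = [[7, -5, 1], [-5, 10, -3]] · [[-1/3, 0, 1/3], [4/3, 1, -4/3], [6, 5, -5]] = [[-3, 0, 4], [-3, -5, 0]].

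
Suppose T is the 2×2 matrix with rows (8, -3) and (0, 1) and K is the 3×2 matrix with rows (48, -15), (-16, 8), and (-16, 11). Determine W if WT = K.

Since T sits to the right of W, W = KT⁻¹.
det T = 8, so T⁻¹ = [[1/8, 3/8], [0, 1]].
W = KT⁻¹ = [[48, -15], [-16, 8], [-16, 11]] · [[1/8, 3/8], [0, 1]] = [[6, 3], [-2, 2], [-2, 5]].

W = [[6, 3], [-2, 2], [-2, 5]]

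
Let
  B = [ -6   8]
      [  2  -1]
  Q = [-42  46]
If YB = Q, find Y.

B is on the right of Y, so right-multiply by B⁻¹: Y = QB⁻¹.
det B = -10; the adjugate gives B⁻¹ = [[1/10, 4/5], [1/5, 3/5]].
Y = QB⁻¹ = [[-42, 46]] · [[1/10, 4/5], [1/5, 3/5]] = [[5, -6]].

Y = [[5, -6]]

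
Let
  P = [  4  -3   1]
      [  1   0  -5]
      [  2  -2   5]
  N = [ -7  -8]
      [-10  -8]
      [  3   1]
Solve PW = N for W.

Since P multiplies W on the left, W = P⁻¹N.
P has determinant 3; P⁻¹ = [[-10/3, 13/3, 5], [-5, 6, 7], [-2/3, 2/3, 1]].
W = P⁻¹N = [[-10/3, 13/3, 5], [-5, 6, 7], [-2/3, 2/3, 1]] · [[-7, -8], [-10, -8], [3, 1]] = [[-5, -3], [-4, -1], [1, 1]].

W = [[-5, -3], [-4, -1], [1, 1]]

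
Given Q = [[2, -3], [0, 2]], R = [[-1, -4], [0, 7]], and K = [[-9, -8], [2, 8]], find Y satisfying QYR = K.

Y = [[3, 2], [-1, 0]]

Y = Q⁻¹KR⁻¹ (apply Q⁻¹ on the left and R⁻¹ on the right).
det Q = 4, so Q⁻¹ = [[1/2, 3/4], [0, 1/2]].
R has determinant -7; R⁻¹ = [[-1, -4/7], [0, 1/7]].
Q⁻¹K = [[-3, 2], [1, 4]].
Y = (Q⁻¹K)R⁻¹ = [[3, 2], [-1, 0]].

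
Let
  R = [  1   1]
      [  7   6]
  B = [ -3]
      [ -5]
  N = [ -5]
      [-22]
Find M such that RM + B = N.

RM = N − B = [[-2], [-17]].
Since R multiplies M on the left, M = R⁻¹(N − B).
det R = -1, so R⁻¹ = [[-6, 1], [7, -1]].
M = R⁻¹(N − B) = [[-5], [3]].

M = [[-5], [3]]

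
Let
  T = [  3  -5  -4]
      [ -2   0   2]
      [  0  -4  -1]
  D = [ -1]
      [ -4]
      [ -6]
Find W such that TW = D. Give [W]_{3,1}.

2

T is on the left of W, so left-multiply by T⁻¹: W = T⁻¹D.
det T = 2, so T⁻¹ = [[4, 11/2, -5], [-1, -3/2, 1], [4, 6, -5]].
W = T⁻¹D = [[4, 11/2, -5], [-1, -3/2, 1], [4, 6, -5]] · [[-1], [-4], [-6]] = [[4], [1], [2]].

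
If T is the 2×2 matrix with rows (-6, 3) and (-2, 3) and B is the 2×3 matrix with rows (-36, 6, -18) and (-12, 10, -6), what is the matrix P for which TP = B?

T is on the left of P, so left-multiply by T⁻¹: P = T⁻¹B.
det T = -12, so T⁻¹ = [[-1/4, 1/4], [-1/6, 1/2]].
P = T⁻¹B = [[-1/4, 1/4], [-1/6, 1/2]] · [[-36, 6, -18], [-12, 10, -6]] = [[6, 1, 3], [0, 4, 0]].

P = [[6, 1, 3], [0, 4, 0]]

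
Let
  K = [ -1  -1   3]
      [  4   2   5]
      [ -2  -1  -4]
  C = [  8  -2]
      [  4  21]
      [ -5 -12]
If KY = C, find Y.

Y = [[-1, 3], [-1, 2], [2, 1]]

K is on the left of Y, so left-multiply by K⁻¹: Y = K⁻¹C.
det K = -3, so K⁻¹ = [[1, 7/3, 11/3], [-2, -10/3, -17/3], [0, -1/3, -2/3]].
Y = K⁻¹C = [[1, 7/3, 11/3], [-2, -10/3, -17/3], [0, -1/3, -2/3]] · [[8, -2], [4, 21], [-5, -12]] = [[-1, 3], [-1, 2], [2, 1]].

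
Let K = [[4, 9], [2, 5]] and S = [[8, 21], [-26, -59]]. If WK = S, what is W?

W = [[-1, 6], [-6, -1]]

Right-multiplying both sides by K⁻¹ gives W = SK⁻¹.
det K = 2, so K⁻¹ = [[5/2, -9/2], [-1, 2]].
W = SK⁻¹ = [[8, 21], [-26, -59]] · [[5/2, -9/2], [-1, 2]] = [[-1, 6], [-6, -1]].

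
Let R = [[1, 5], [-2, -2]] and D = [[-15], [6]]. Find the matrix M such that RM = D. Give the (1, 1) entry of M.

0

R is on the left of M, so left-multiply by R⁻¹: M = R⁻¹D.
det R = 8; the adjugate gives R⁻¹ = [[-1/4, -5/8], [1/4, 1/8]].
M = R⁻¹D = [[-1/4, -5/8], [1/4, 1/8]] · [[-15], [6]] = [[0], [-3]].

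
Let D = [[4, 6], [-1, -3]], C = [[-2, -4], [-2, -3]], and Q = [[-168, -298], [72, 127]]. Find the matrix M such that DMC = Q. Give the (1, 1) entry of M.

Isolating M: multiply by D⁻¹ from the left and C⁻¹ from the right, so M = D⁻¹QC⁻¹.
det D = -6, so D⁻¹ = [[1/2, 1], [-1/6, -2/3]].
C has determinant -2; C⁻¹ = [[3/2, -2], [-1, 1]].
D⁻¹Q = [[-12, -22], [-20, -35]].
M = (D⁻¹Q)C⁻¹ = [[4, 2], [5, 5]].

4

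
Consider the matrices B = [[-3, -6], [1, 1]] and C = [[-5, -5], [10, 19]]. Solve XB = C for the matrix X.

X = [[0, -5], [-3, 1]]

Right-multiplying both sides by B⁻¹ gives X = CB⁻¹.
B has determinant 3; B⁻¹ = [[1/3, 2], [-1/3, -1]].
X = CB⁻¹ = [[-5, -5], [10, 19]] · [[1/3, 2], [-1/3, -1]] = [[0, -5], [-3, 1]].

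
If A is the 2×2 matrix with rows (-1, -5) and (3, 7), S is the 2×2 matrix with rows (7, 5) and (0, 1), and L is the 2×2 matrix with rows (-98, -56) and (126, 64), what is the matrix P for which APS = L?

P = [[-1, -4], [3, -2]]

Left-multiply by A⁻¹ and right-multiply by S⁻¹: P = A⁻¹LS⁻¹.
det A = 8; the adjugate gives A⁻¹ = [[7/8, 5/8], [-3/8, -1/8]].
det S = 7; the adjugate gives S⁻¹ = [[1/7, -5/7], [0, 1]].
A⁻¹L = [[-7, -9], [21, 13]].
P = (A⁻¹L)S⁻¹ = [[-1, -4], [3, -2]].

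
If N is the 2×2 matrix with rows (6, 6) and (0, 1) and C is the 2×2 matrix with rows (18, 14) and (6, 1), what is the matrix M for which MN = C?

N is on the right of M, so right-multiply by N⁻¹: M = CN⁻¹.
N has determinant 6; N⁻¹ = [[1/6, -1], [0, 1]].
M = CN⁻¹ = [[18, 14], [6, 1]] · [[1/6, -1], [0, 1]] = [[3, -4], [1, -5]].

M = [[3, -4], [1, -5]]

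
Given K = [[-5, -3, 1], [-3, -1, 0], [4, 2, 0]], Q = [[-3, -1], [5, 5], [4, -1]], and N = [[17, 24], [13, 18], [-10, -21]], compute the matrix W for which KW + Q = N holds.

KW = N − Q = [[20, 25], [8, 13], [-14, -20]].
K is on the left of W, so left-multiply by K⁻¹: W = K⁻¹(N − Q).
det K = -2, so K⁻¹ = [[0, -1, -1/2], [0, 2, 3/2], [1, 1, 2]].
W = K⁻¹(N − Q) = [[-1, -3], [-5, -4], [0, -2]].

W = [[-1, -3], [-5, -4], [0, -2]]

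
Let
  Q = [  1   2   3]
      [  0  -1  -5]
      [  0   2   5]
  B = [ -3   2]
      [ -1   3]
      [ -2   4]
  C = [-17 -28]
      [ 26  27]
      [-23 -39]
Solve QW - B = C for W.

W = [[-5, -1], [0, -5], [-5, -5]]

QW = C + B = [[-20, -26], [25, 30], [-25, -35]].
Q is on the left of W, so left-multiply by Q⁻¹: W = Q⁻¹(C + B).
det Q = 5; the adjugate gives Q⁻¹ = [[1, -4/5, -7/5], [0, 1, 1], [0, -2/5, -1/5]].
W = Q⁻¹(C + B) = [[-5, -1], [0, -5], [-5, -5]].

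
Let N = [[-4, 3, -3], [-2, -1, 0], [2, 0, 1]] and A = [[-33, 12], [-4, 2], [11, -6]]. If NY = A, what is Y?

Y = [[3, 0], [-2, -2], [5, -6]]

Since N multiplies Y on the left, Y = N⁻¹A.
det N = 4, so N⁻¹ = [[-1/4, -3/4, -3/4], [1/2, 1/2, 3/2], [1/2, 3/2, 5/2]].
Y = N⁻¹A = [[-1/4, -3/4, -3/4], [1/2, 1/2, 3/2], [1/2, 3/2, 5/2]] · [[-33, 12], [-4, 2], [11, -6]] = [[3, 0], [-2, -2], [5, -6]].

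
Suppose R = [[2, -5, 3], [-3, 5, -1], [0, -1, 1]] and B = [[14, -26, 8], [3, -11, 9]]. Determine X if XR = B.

Right-multiplying both sides by R⁻¹ gives X = BR⁻¹.
det R = 2, so R⁻¹ = [[2, 1, -5], [3/2, 1, -7/2], [3/2, 1, -5/2]].
X = BR⁻¹ = [[14, -26, 8], [3, -11, 9]] · [[2, 1, -5], [3/2, 1, -7/2], [3/2, 1, -5/2]] = [[1, -4, 1], [3, 1, 1]].

X = [[1, -4, 1], [3, 1, 1]]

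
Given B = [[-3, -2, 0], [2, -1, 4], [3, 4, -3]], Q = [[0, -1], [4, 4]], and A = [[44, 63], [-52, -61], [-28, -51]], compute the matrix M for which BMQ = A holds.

M = [[3, -3], [5, -1], [2, -2]]

Isolating M: multiply by B⁻¹ from the left and Q⁻¹ from the right, so M = B⁻¹AQ⁻¹.
det B = 3; the adjugate gives B⁻¹ = [[-13/3, -2, -8/3], [6, 3, 4], [11/3, 2, 7/3]].
det Q = 4; the adjugate gives Q⁻¹ = [[1, 1/4], [-1, 0]].
B⁻¹A = [[-12, -15], [-4, -9], [-8, -10]].
M = (B⁻¹A)Q⁻¹ = [[3, -3], [5, -1], [2, -2]].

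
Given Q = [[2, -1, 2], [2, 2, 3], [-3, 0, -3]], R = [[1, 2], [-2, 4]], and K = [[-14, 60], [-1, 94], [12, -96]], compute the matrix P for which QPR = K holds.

Isolating P: multiply by Q⁻¹ from the left and R⁻¹ from the right, so P = Q⁻¹KR⁻¹.
det Q = 3; the adjugate gives Q⁻¹ = [[-2, -1, -7/3], [-1, 0, -2/3], [2, 1, 2]].
det R = 8; the adjugate gives R⁻¹ = [[1/2, -1/4], [1/4, 1/8]].
Q⁻¹K = [[1, 10], [6, 4], [-5, 22]].
P = (Q⁻¹K)R⁻¹ = [[3, 1], [4, -1], [3, 4]].

P = [[3, 1], [4, -1], [3, 4]]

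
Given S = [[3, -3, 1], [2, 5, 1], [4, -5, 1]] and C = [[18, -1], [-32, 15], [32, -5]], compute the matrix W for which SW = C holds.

S is on the left of W, so left-multiply by S⁻¹: W = S⁻¹C.
det S = -6, so S⁻¹ = [[-5/3, 1/3, 4/3], [-1/3, 1/6, 1/6], [5, -1/2, -7/2]].
W = S⁻¹C = [[-5/3, 1/3, 4/3], [-1/3, 1/6, 1/6], [5, -1/2, -7/2]] · [[18, -1], [-32, 15], [32, -5]] = [[2, 0], [-6, 2], [-6, 5]].

W = [[2, 0], [-6, 2], [-6, 5]]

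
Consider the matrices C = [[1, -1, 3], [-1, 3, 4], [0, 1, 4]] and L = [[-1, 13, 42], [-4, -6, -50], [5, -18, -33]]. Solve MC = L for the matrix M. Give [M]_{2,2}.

Right-multiplying both sides by C⁻¹ gives M = LC⁻¹.
det C = 1; the adjugate gives C⁻¹ = [[8, 7, -13], [4, 4, -7], [-1, -1, 2]].
M = LC⁻¹ = [[-1, 13, 42], [-4, -6, -50], [5, -18, -33]] · [[8, 7, -13], [4, 4, -7], [-1, -1, 2]] = [[2, 3, 6], [-6, -2, -6], [1, -4, -5]].

-2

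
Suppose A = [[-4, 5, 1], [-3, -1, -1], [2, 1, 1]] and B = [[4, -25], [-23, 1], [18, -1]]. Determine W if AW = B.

W = [[5, 0], [4, -6], [4, 5]]

Since A multiplies W on the left, W = A⁻¹B.
det A = 4; the adjugate gives A⁻¹ = [[0, -1, -1], [1/4, -3/2, -7/4], [-1/4, 7/2, 19/4]].
W = A⁻¹B = [[0, -1, -1], [1/4, -3/2, -7/4], [-1/4, 7/2, 19/4]] · [[4, -25], [-23, 1], [18, -1]] = [[5, 0], [4, -6], [4, 5]].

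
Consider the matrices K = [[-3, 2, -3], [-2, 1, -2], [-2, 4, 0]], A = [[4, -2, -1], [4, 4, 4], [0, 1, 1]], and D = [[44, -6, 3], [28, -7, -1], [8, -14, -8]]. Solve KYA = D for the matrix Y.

Left-multiply by K⁻¹ and right-multiply by A⁻¹: Y = K⁻¹DA⁻¹.
K has determinant 2; K⁻¹ = [[4, -6, -1/2], [2, -3, 0], [-3, 4, 1/2]].
det A = 4, so A⁻¹ = [[0, 1/4, -1], [-1, 1, -5], [1, -1, 6]].
K⁻¹D = [[4, 25, 22], [4, 9, 9], [-16, -17, -17]].
Y = (K⁻¹D)A⁻¹ = [[-3, 4, 3], [0, 1, 5], [0, -4, -1]].

Y = [[-3, 4, 3], [0, 1, 5], [0, -4, -1]]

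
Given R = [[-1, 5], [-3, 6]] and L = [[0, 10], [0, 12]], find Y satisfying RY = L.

Left-multiplying both sides by R⁻¹ gives Y = R⁻¹L.
R has determinant 9; R⁻¹ = [[2/3, -5/9], [1/3, -1/9]].
Y = R⁻¹L = [[2/3, -5/9], [1/3, -1/9]] · [[0, 10], [0, 12]] = [[0, 0], [0, 2]].

Y = [[0, 0], [0, 2]]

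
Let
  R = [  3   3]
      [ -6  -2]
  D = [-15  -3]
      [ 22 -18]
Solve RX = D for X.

X = [[-3, 5], [-2, -6]]

Since R multiplies X on the left, X = R⁻¹D.
det R = 12; the adjugate gives R⁻¹ = [[-1/6, -1/4], [1/2, 1/4]].
X = R⁻¹D = [[-1/6, -1/4], [1/2, 1/4]] · [[-15, -3], [22, -18]] = [[-3, 5], [-2, -6]].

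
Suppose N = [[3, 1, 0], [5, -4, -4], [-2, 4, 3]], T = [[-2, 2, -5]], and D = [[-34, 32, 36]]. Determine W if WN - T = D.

WN = D + T = [[-36, 34, 31]].
Since N sits to the right of W, W = (D + T)N⁻¹.
N has determinant 5; N⁻¹ = [[4/5, -3/5, -4/5], [-7/5, 9/5, 12/5], [12/5, -14/5, -17/5]].
W = (D + T)N⁻¹ = [[-2, -4, 5]].

W = [[-2, -4, 5]]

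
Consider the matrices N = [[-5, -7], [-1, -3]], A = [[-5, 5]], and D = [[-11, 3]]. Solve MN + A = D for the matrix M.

M = [[2, -4]]

MN = D − A = [[-6, -2]].
N is on the right of M, so right-multiply by N⁻¹: M = (D − A)N⁻¹.
det N = 8, so N⁻¹ = [[-3/8, 7/8], [1/8, -5/8]].
M = (D − A)N⁻¹ = [[2, -4]].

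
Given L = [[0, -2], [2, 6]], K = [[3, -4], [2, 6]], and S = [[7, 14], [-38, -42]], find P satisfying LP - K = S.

LP = S + K = [[10, 10], [-36, -36]].
Since L multiplies P on the left, P = L⁻¹(S + K).
L has determinant 4; L⁻¹ = [[3/2, 1/2], [-1/2, 0]].
P = L⁻¹(S + K) = [[-3, -3], [-5, -5]].

P = [[-3, -3], [-5, -5]]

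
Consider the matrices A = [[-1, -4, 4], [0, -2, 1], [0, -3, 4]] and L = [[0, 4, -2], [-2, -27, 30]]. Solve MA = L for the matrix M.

M = [[0, -2, 0], [2, 2, 5]]

A is on the right of M, so right-multiply by A⁻¹: M = LA⁻¹.
det A = 5; the adjugate gives A⁻¹ = [[-1, 4/5, 4/5], [0, -4/5, 1/5], [0, -3/5, 2/5]].
M = LA⁻¹ = [[0, 4, -2], [-2, -27, 30]] · [[-1, 4/5, 4/5], [0, -4/5, 1/5], [0, -3/5, 2/5]] = [[0, -2, 0], [2, 2, 5]].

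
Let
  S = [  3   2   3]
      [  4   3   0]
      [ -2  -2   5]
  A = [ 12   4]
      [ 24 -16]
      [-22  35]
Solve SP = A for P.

Left-multiplying both sides by S⁻¹ gives P = S⁻¹A.
S has determinant -1; S⁻¹ = [[-15, 16, 9], [20, -21, -12], [2, -2, -1]].
P = S⁻¹A = [[-15, 16, 9], [20, -21, -12], [2, -2, -1]] · [[12, 4], [24, -16], [-22, 35]] = [[6, -1], [0, -4], [-2, 5]].

P = [[6, -1], [0, -4], [-2, 5]]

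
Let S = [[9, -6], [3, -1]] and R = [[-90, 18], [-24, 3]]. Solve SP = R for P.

S is on the left of P, so left-multiply by S⁻¹: P = S⁻¹R.
det S = 9; the adjugate gives S⁻¹ = [[-1/9, 2/3], [-1/3, 1]].
P = S⁻¹R = [[-1/9, 2/3], [-1/3, 1]] · [[-90, 18], [-24, 3]] = [[-6, 0], [6, -3]].

P = [[-6, 0], [6, -3]]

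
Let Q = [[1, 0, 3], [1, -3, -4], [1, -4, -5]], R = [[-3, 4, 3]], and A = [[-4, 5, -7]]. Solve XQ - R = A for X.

XQ = A + R = [[-7, 9, -4]].
Right-multiplying both sides by Q⁻¹ gives X = (A + R)Q⁻¹.
Q has determinant -4; Q⁻¹ = [[1/4, 3, -9/4], [-1/4, 2, -7/4], [1/4, -1, 3/4]].
X = (A + R)Q⁻¹ = [[-5, 1, -3]].

X = [[-5, 1, -3]]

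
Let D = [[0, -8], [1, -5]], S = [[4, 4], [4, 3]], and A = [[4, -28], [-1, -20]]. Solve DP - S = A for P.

P = [[-2, -2], [-1, 3]]

DP = A + S = [[8, -24], [3, -17]].
Left-multiplying both sides by D⁻¹ gives P = D⁻¹(A + S).
D has determinant 8; D⁻¹ = [[-5/8, 1], [-1/8, 0]].
P = D⁻¹(A + S) = [[-2, -2], [-1, 3]].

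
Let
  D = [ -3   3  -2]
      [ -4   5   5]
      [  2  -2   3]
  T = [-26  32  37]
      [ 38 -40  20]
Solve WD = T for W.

D is on the right of W, so right-multiply by D⁻¹: W = TD⁻¹.
D has determinant -5; D⁻¹ = [[-5, 1, -5], [-22/5, 1, -23/5], [2/5, 0, 3/5]].
W = TD⁻¹ = [[-26, 32, 37], [38, -40, 20]] · [[-5, 1, -5], [-22/5, 1, -23/5], [2/5, 0, 3/5]] = [[4, 6, 5], [-6, -2, 6]].

W = [[4, 6, 5], [-6, -2, 6]]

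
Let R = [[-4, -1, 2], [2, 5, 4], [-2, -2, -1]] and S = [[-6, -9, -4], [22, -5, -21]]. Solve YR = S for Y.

Y = [[2, -3, -4], [-5, -4, -5]]

Since R sits to the right of Y, Y = SR⁻¹.
R has determinant 6; R⁻¹ = [[1/2, -5/6, -7/3], [-1, 4/3, 10/3], [1, -1, -3]].
Y = SR⁻¹ = [[-6, -9, -4], [22, -5, -21]] · [[1/2, -5/6, -7/3], [-1, 4/3, 10/3], [1, -1, -3]] = [[2, -3, -4], [-5, -4, -5]].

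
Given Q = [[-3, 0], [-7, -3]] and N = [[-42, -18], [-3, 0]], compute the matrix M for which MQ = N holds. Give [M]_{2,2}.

Q is on the right of M, so right-multiply by Q⁻¹: M = NQ⁻¹.
det Q = 9; the adjugate gives Q⁻¹ = [[-1/3, 0], [7/9, -1/3]].
M = NQ⁻¹ = [[-42, -18], [-3, 0]] · [[-1/3, 0], [7/9, -1/3]] = [[0, 6], [1, 0]].

0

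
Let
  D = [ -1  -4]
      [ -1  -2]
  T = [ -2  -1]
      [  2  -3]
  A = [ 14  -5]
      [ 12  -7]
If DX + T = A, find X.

X = [[-4, 4], [-3, 0]]

DX = A − T = [[16, -4], [10, -4]].
Since D multiplies X on the left, X = D⁻¹(A − T).
det D = -2; the adjugate gives D⁻¹ = [[1, -2], [-1/2, 1/2]].
X = D⁻¹(A − T) = [[-4, 4], [-3, 0]].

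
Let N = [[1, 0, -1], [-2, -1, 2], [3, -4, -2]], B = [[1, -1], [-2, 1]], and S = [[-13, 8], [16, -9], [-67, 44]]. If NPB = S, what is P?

P = [[1, 1], [4, -3], [4, -4]]

Isolating P: multiply by N⁻¹ from the left and B⁻¹ from the right, so P = N⁻¹SB⁻¹.
N has determinant -1; N⁻¹ = [[-10, -4, 1], [-2, -1, 0], [-11, -4, 1]].
det B = -1, so B⁻¹ = [[-1, -1], [-2, -1]].
N⁻¹S = [[-1, 0], [10, -7], [12, -8]].
P = (N⁻¹S)B⁻¹ = [[1, 1], [4, -3], [4, -4]].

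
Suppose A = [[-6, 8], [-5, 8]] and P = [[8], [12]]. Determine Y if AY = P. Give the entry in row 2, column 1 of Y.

Left-multiplying both sides by A⁻¹ gives Y = A⁻¹P.
A has determinant -8; A⁻¹ = [[-1, 1], [-5/8, 3/4]].
Y = A⁻¹P = [[-1, 1], [-5/8, 3/4]] · [[8], [12]] = [[4], [4]].

4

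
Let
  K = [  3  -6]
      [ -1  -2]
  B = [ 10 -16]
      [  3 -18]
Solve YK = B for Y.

Y = [[3, -1], [2, 3]]

K is on the right of Y, so right-multiply by K⁻¹: Y = BK⁻¹.
det K = -12, so K⁻¹ = [[1/6, -1/2], [-1/12, -1/4]].
Y = BK⁻¹ = [[10, -16], [3, -18]] · [[1/6, -1/2], [-1/12, -1/4]] = [[3, -1], [2, 3]].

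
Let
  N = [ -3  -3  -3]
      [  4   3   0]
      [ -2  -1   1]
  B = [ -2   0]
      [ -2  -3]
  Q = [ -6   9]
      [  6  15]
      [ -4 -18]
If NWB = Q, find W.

W = [[2, -5], [-2, 5], [-2, 1]]

Isolating W: multiply by N⁻¹ from the left and B⁻¹ from the right, so W = N⁻¹QB⁻¹.
det N = -3; the adjugate gives N⁻¹ = [[-1, -2, -3], [4/3, 3, 4], [-2/3, -1, -1]].
det B = 6, so B⁻¹ = [[-1/2, 0], [1/3, -1/3]].
N⁻¹Q = [[6, 15], [-6, -15], [2, -3]].
W = (N⁻¹Q)B⁻¹ = [[2, -5], [-2, 5], [-2, 1]].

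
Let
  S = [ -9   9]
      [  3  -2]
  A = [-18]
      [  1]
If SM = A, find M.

M = [[-3], [-5]]

Since S multiplies M on the left, M = S⁻¹A.
det S = -9; the adjugate gives S⁻¹ = [[2/9, 1], [1/3, 1]].
M = S⁻¹A = [[2/9, 1], [1/3, 1]] · [[-18], [1]] = [[-3], [-5]].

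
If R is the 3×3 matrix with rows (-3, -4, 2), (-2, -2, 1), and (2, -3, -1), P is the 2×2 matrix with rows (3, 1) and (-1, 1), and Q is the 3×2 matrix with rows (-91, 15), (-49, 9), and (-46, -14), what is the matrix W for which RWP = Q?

W = [[1, -4], [5, -4], [2, 3]]

Isolating W: multiply by R⁻¹ from the left and P⁻¹ from the right, so W = R⁻¹QP⁻¹.
det R = 5; the adjugate gives R⁻¹ = [[1, -2, 0], [0, -1/5, -1/5], [2, -17/5, -2/5]].
det P = 4; the adjugate gives P⁻¹ = [[1/4, -1/4], [1/4, 3/4]].
R⁻¹Q = [[7, -3], [19, 1], [3, 5]].
W = (R⁻¹Q)P⁻¹ = [[1, -4], [5, -4], [2, 3]].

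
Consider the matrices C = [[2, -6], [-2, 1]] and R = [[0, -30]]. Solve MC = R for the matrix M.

C is on the right of M, so right-multiply by C⁻¹: M = RC⁻¹.
C has determinant -10; C⁻¹ = [[-1/10, -3/5], [-1/5, -1/5]].
M = RC⁻¹ = [[0, -30]] · [[-1/10, -3/5], [-1/5, -1/5]] = [[6, 6]].

M = [[6, 6]]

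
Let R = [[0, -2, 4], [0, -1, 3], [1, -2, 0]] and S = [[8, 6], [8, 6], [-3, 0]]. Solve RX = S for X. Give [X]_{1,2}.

6

Left-multiplying both sides by R⁻¹ gives X = R⁻¹S.
det R = -2, so R⁻¹ = [[-3, 4, 1], [-3/2, 2, 0], [-1/2, 1, 0]].
X = R⁻¹S = [[-3, 4, 1], [-3/2, 2, 0], [-1/2, 1, 0]] · [[8, 6], [8, 6], [-3, 0]] = [[5, 6], [4, 3], [4, 3]].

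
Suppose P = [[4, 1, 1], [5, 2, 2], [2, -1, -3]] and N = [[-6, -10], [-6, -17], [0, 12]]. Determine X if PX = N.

P is on the left of X, so left-multiply by P⁻¹: X = P⁻¹N.
det P = -6, so P⁻¹ = [[2/3, -1/3, 0], [-19/6, 7/3, 1/2], [3/2, -1, -1/2]].
X = P⁻¹N = [[2/3, -1/3, 0], [-19/6, 7/3, 1/2], [3/2, -1, -1/2]] · [[-6, -10], [-6, -17], [0, 12]] = [[-2, -1], [5, -2], [-3, -4]].

X = [[-2, -1], [5, -2], [-3, -4]]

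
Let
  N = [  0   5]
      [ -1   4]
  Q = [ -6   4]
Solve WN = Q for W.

W = [[-4, 6]]

N is on the right of W, so right-multiply by N⁻¹: W = QN⁻¹.
det N = 5; the adjugate gives N⁻¹ = [[4/5, -1], [1/5, 0]].
W = QN⁻¹ = [[-6, 4]] · [[4/5, -1], [1/5, 0]] = [[-4, 6]].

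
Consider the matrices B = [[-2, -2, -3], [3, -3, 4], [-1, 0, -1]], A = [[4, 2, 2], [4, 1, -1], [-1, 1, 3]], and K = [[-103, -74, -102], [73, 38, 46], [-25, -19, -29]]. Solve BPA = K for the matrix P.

Left-multiply by B⁻¹ and right-multiply by A⁻¹: P = B⁻¹KA⁻¹.
B has determinant 5; B⁻¹ = [[3/5, -2/5, -17/5], [-1/5, -1/5, -1/5], [-3/5, 2/5, 12/5]].
det A = 4; the adjugate gives A⁻¹ = [[1, -1, -1], [-11/4, 7/2, 3], [5/4, -3/2, -1]].
B⁻¹K = [[-6, 5, 19], [11, 11, 17], [31, 14, 10]].
P = (B⁻¹K)A⁻¹ = [[4, -5, 2], [2, 2, 5], [5, 3, 1]].

P = [[4, -5, 2], [2, 2, 5], [5, 3, 1]]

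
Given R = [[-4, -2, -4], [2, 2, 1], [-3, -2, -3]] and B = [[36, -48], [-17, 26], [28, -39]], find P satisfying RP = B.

R is on the left of P, so left-multiply by R⁻¹: P = R⁻¹B.
det R = 2; the adjugate gives R⁻¹ = [[-2, 1, 3], [3/2, 0, -2], [1, -1, -2]].
P = R⁻¹B = [[-2, 1, 3], [3/2, 0, -2], [1, -1, -2]] · [[36, -48], [-17, 26], [28, -39]] = [[-5, 5], [-2, 6], [-3, 4]].

P = [[-5, 5], [-2, 6], [-3, 4]]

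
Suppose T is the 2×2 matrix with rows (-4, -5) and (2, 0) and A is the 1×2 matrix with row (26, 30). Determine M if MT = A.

M = [[-6, 1]]

Since T sits to the right of M, M = AT⁻¹.
det T = 10; the adjugate gives T⁻¹ = [[0, 1/2], [-1/5, -2/5]].
M = AT⁻¹ = [[26, 30]] · [[0, 1/2], [-1/5, -2/5]] = [[-6, 1]].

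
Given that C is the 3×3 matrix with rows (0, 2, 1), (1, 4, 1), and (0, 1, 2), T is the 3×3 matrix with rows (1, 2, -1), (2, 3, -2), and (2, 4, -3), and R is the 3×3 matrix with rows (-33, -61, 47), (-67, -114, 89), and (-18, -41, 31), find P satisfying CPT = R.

P = C⁻¹RT⁻¹ (apply C⁻¹ on the left and T⁻¹ on the right).
det C = -3, so C⁻¹ = [[-7/3, 1, 2/3], [2/3, 0, -1/3], [-1/3, 0, 2/3]].
T has determinant 1; T⁻¹ = [[-1, 2, -1], [2, -1, 0], [2, 0, -1]].
C⁻¹R = [[-2, 1, 0], [-16, -27, 21], [-1, -7, 5]].
P = (C⁻¹R)T⁻¹ = [[4, -5, 2], [4, -5, -5], [-3, 5, -4]].

P = [[4, -5, 2], [4, -5, -5], [-3, 5, -4]]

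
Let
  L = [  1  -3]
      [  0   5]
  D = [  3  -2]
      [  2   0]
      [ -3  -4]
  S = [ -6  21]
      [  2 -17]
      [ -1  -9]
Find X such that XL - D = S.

XL = S + D = [[-3, 19], [4, -17], [-4, -13]].
L is on the right of X, so right-multiply by L⁻¹: X = (S + D)L⁻¹.
det L = 5, so L⁻¹ = [[1, 3/5], [0, 1/5]].
X = (S + D)L⁻¹ = [[-3, 2], [4, -1], [-4, -5]].

X = [[-3, 2], [4, -1], [-4, -5]]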